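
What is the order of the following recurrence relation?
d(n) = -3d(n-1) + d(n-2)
The order is the largest lag k for which d(n-k) appears. Here the deepest term is d(n-2), so the order is 2.

Order 2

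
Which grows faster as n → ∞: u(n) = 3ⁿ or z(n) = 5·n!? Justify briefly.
Comparing growth rates:
Growth-rate hierarchy: log n ≺ any polynomial ≺ any exponential cⁿ (c>1) ≺ n! ≺ nⁿ.
factorial dominates exponential base 3 asymptotically.

z(n) grows faster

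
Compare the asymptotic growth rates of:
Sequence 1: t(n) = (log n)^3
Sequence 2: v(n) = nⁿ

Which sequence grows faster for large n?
Comparing growth rates:
Growth-rate hierarchy: log n ≺ any polynomial ≺ any exponential cⁿ (c>1) ≺ n! ≺ nⁿ.
super-exponential nⁿ dominates polylogarithmic (log n)^3 asymptotically.

v(n) grows faster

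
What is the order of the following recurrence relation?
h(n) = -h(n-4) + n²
The order is the largest lag k for which h(n-k) appears. Here the deepest term is h(n-4) (the n² term is non-homogeneous and does not affect the order), so the order is 4.

Order 4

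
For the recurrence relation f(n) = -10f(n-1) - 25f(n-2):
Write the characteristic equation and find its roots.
Substitute f(n) = rⁿ and divide through by rⁿ⁻²: r² + 10r + 25 = 0
Factor: (r + 5)² = 0, so r = -5 (double root).
General solution: f(n) = (A + Bn)·(-5)ⁿ

Characteristic: r² + 10r + 25 = 0, Roots: r = -5 (double root)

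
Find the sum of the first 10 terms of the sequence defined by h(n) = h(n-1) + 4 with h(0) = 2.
Computing the sequence terms: 2, 6, 10, 14, 18, 22, 26, 30, 34, 38
Adding these values together:

200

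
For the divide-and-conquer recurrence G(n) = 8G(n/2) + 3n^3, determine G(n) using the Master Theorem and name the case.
Master Theorem template: G(n) = a·G(n/b) + f(n).
Here: a=8, b=2, f(n)=3n^3
Compute log_b(a) = log_2(8) = 3.
f(n) = 3n^3 = Θ(n^3). Case 2: G(n) = Θ(n^3 log n).

Case 2: G(n) = Θ(n^3 log n)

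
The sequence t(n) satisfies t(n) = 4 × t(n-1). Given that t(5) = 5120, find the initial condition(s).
In general t(n) = 4ⁿ · t(0). At n = 5: t(0) = t(5) / 4^5 = 5120 / 1024 = 5.

t(0) = 5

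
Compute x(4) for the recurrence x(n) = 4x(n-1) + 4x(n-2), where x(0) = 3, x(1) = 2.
Computing the sequence terms:
3, 2, 20, 88, 432

432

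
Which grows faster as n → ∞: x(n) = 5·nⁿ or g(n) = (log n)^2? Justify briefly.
Comparing growth rates:
Growth-rate hierarchy: log n ≺ any polynomial ≺ any exponential cⁿ (c>1) ≺ n! ≺ nⁿ.
super-exponential nⁿ dominates polylogarithmic (log n)^2 asymptotically.

x(n) grows faster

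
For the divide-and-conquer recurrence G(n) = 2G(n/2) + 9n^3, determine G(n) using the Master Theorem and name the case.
Master Theorem template: G(n) = a·G(n/b) + f(n).
Here: a=2, b=2, f(n)=9n^3
Compute log_b(a) = log_2(2) = 1.
f(n) = 9n^3 = Ω(n^(1+ε)) with ε = 2, and the regularity condition holds (a·f(n/b) = (a/b^3)·f(n) with a/b^3 = 2^-2 < 1). Case 3: G(n) = Θ(f(n)) = Θ(n^3).

Case 3: G(n) = Θ(n^3)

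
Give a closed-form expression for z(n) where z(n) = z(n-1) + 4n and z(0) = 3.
Recurrence: z(n) = z(n-1) + 4n, initial: z(0) = 3.
Telescoping: z(n) = z(0) + 4·Σᵢ₌₁ⁿ i = 3 + 4·n(n+1)/2.

z(n) = 4·n(n+1)/2 + 3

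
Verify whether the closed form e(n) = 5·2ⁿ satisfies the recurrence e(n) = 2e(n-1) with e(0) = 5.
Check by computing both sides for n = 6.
From the recurrence with e(0) = 5:
  e(0) = 5, e(1) = 10, e(2) = 20, e(3) = 40, e(4) = 80, e(5) = 160, e(6) = 320
  so the recurrence gives e(6) = 320.
From the proposed closed form e(n) = 5·2ⁿ:
  e(6) = 320.
Both sides give 320 at n = 6, and the initial condition(s) match, so the closed form is consistent.

Yes, the closed form is correct.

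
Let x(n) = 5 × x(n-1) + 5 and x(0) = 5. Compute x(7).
Computing step by step:
x(0) = 5
x(1) = 5 × 5 + 5 = 30
x(2) = 5 × 30 + 5 = 155
x(3) = 5 × 155 + 5 = 780
x(4) = 5 × 780 + 5 = 3905
x(5) = 5 × 3905 + 5 = 19530
x(6) = 5 × 19530 + 5 = 97655
x(7) = 5 × 97655 + 5 = 488280

488280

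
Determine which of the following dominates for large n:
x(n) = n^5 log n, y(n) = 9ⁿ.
Comparing growth rates:
Growth-rate hierarchy: log n ≺ any polynomial ≺ any exponential cⁿ (c>1) ≺ n! ≺ nⁿ.
exponential base 9 dominates polynomial degree 5 (with log factor) asymptotically.

y(n) grows faster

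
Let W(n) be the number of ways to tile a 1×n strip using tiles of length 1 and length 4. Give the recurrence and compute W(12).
Condition on the last tile: it has length 1 (leaving a 1×(n-1) strip) or length 4 (leaving a 1×(n-4) strip), so W(n) = W(n-1) + W(n-4) (order-4 linear recurrence).
For 0 ≤ i < 4 only unit tiles fit, so W(i) = 1.
Iterating the recurrence: W(4) = 2, W(5) = 3, W(6) = 4, W(7) = 5, W(8) = 7, W(9) = 10, W(10) = 14, W(11) = 19, W(12) = 26.

W(n) = W(n-1) + W(n-4), with W(i) = 1 for 0 ≤ i < 4; W(12) = 26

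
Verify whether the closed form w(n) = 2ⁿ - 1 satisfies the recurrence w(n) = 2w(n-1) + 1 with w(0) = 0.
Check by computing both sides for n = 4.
From the recurrence with w(0) = 0:
  w(0) = 0, w(1) = 1, w(2) = 3, w(3) = 7, w(4) = 15
  so the recurrence gives w(4) = 15.
From the proposed closed form w(n) = 2ⁿ - 1:
  w(4) = 15.
Both sides give 15 at n = 4, and the initial condition(s) match, so the closed form is consistent.

Yes, the closed form is correct.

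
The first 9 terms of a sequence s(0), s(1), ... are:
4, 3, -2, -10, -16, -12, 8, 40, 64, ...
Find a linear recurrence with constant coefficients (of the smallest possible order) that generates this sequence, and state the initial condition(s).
Look for the lowest-order linear relation among consecutive terms.
Observation: s(n) - 2·s(n-1) - (-2)·s(n-2) = 0 holds for the shown terms, and no order-1 relation s(n) = α·s(n-1) + β fits.
Check at n=3: 2·-2 + (-2)·3 = -10. ✓

s(n) = 2s(n-1) - 2s(n-2), s(0) = 4, s(1) = 3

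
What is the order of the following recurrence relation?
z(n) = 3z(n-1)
The order is the largest lag k for which z(n-k) appears. Here the deepest term is z(n-1), so the order is 1.

Order 1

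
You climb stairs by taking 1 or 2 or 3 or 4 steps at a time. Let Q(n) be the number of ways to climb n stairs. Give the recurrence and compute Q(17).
Condition on the size of the last step (1 to 4): before it there were n-1, …, n-4 stairs climbed, and these cases are disjoint, so Q(n) = Q(n-1) + Q(n-2) + Q(n-3) + Q(n-4) (order-4 linear recurrence).
Initial conditions by direct count (compositions of i into parts ≤ 4): Q(1) = 1; Q(2) = 2; Q(3) = 4; Q(4) = 8.
Iterating the recurrence: Q(5) = 15, Q(6) = 29, Q(7) = 56, Q(8) = 108, Q(9) = 208, Q(10) = 401, Q(11) = 773, Q(12) = 1490, Q(13) = 2872, Q(14) = 5536, Q(15) = 10671, Q(16) = 20569, Q(17) = 39648.

Q(n) = Q(n-1) + Q(n-2) + Q(n-3) + Q(n-4), Q(1) = 1, Q(2) = 2, Q(3) = 4, Q(4) = 8; Q(17) = 39648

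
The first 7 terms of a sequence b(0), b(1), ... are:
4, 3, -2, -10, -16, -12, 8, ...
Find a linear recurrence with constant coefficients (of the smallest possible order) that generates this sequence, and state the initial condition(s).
Look for the lowest-order linear relation among consecutive terms.
Observation: b(n) - 2·b(n-1) - (-2)·b(n-2) = 0 holds for the shown terms, and no order-1 relation b(n) = α·b(n-1) + β fits.
Check at n=3: 2·-2 + (-2)·3 = -10. ✓

b(n) = 2b(n-1) - 2b(n-2), b(0) = 4, b(1) = 3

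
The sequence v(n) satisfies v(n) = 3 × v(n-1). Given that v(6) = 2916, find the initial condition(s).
In general v(n) = 3ⁿ · v(0). At n = 6: v(0) = v(6) / 3^6 = 2916 / 729 = 4.

v(0) = 4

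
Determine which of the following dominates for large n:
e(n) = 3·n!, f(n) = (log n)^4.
Comparing growth rates:
Growth-rate hierarchy: log n ≺ any polynomial ≺ any exponential cⁿ (c>1) ≺ n! ≺ nⁿ.
factorial dominates polylogarithmic (log n)^4 asymptotically.

e(n) grows faster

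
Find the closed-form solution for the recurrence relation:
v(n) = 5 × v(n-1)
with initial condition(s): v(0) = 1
Recurrence: v(n) = 5 × v(n-1), initial: v(0) = 1.
Each term is 5 times the previous, so this is geometric with ratio 5. After n steps: v(n) = v(0)·5ⁿ = 5ⁿ.

v(n) = 5ⁿ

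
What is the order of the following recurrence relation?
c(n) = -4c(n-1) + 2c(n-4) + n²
The order is the largest lag k for which c(n-k) appears. Here the deepest term is c(n-4) (the n² term is non-homogeneous and does not affect the order), so the order is 4.

Order 4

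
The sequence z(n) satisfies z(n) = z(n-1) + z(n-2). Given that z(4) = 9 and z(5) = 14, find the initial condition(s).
Work backwards using z(k) = z(k+2) - z(k+1):
z(3) = z(5) - z(4) = 14 - 9 = 5
z(2) = z(4) - z(3) = 9 - 5 = 4
z(1) = z(3) - z(2) = 5 - 4 = 1
z(0) = z(2) - z(1) = 4 - 1 = 3

z(0) = 3, z(1) = 1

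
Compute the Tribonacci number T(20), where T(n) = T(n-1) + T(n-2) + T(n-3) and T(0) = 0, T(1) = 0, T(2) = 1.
Computing the sequence terms:
0, 0, 1, 1, 2, 4, 7, 13, 24, 44, 81, 149, 274, 504, 927, 1705, 3136, 5768, 10609, 19513, 35890

35890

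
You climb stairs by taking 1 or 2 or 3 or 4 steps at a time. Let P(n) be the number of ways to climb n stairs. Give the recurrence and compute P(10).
Condition on the size of the last step (1 to 4): before it there were n-1, …, n-4 stairs climbed, and these cases are disjoint, so P(n) = P(n-1) + P(n-2) + P(n-3) + P(n-4) (order-4 linear recurrence).
Initial conditions by direct count (compositions of i into parts ≤ 4): P(1) = 1; P(2) = 2; P(3) = 4; P(4) = 8.
Iterating the recurrence: P(5) = 15, P(6) = 29, P(7) = 56, P(8) = 108, P(9) = 208, P(10) = 401.

P(n) = P(n-1) + P(n-2) + P(n-3) + P(n-4), P(1) = 1, P(2) = 2, P(3) = 4, P(4) = 8; P(10) = 401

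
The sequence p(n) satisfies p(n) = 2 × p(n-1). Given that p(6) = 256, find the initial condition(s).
In general p(n) = 2ⁿ · p(0). At n = 6: p(0) = p(6) / 2^6 = 256 / 64 = 4.

p(0) = 4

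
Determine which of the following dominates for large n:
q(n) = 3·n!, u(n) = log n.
Comparing growth rates:
Growth-rate hierarchy: log n ≺ any polynomial ≺ any exponential cⁿ (c>1) ≺ n! ≺ nⁿ.
factorial dominates logarithmic asymptotically.

q(n) grows faster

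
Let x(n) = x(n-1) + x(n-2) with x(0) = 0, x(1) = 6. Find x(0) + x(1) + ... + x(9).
Computing the sequence terms: 0, 6, 6, 12, 18, 30, 48, 78, 126, 204
Adding these values together:

528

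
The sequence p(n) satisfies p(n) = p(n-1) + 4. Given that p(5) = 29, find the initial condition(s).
p(5) = p(0) + 5·4, so p(0) = 29 - 20 = 9.

p(0) = 9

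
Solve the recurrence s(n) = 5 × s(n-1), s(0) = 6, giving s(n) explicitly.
Recurrence: s(n) = 5 × s(n-1), initial: s(0) = 6.
Each term is 5 times the previous, so this is geometric with ratio 5. After n steps: s(n) = s(0)·5ⁿ = 6·5ⁿ.

s(n) = 6·5ⁿ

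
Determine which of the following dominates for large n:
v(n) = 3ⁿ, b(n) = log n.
Comparing growth rates:
Growth-rate hierarchy: log n ≺ any polynomial ≺ any exponential cⁿ (c>1) ≺ n! ≺ nⁿ.
exponential base 3 dominates logarithmic asymptotically.

v(n) grows faster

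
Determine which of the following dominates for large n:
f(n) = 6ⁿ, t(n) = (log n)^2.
Comparing growth rates:
Growth-rate hierarchy: log n ≺ any polynomial ≺ any exponential cⁿ (c>1) ≺ n! ≺ nⁿ.
exponential base 6 dominates polylogarithmic (log n)^2 asymptotically.

f(n) grows faster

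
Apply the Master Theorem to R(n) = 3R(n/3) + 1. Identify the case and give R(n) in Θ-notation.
Master Theorem template: R(n) = a·R(n/b) + f(n).
Here: a=3, b=3, f(n)=1
Compute log_b(a) = log_3(3) = 1.
f(n) = 1 = O(n^(1-ε)) with ε = 1. Case 1: R(n) = Θ(n^log_b(a)) = Θ(n).

Case 1: R(n) = Θ(n)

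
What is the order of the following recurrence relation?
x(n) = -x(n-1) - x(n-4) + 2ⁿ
The order is the largest lag k for which x(n-k) appears. Here the deepest term is x(n-4) (the 2ⁿ term is non-homogeneous and does not affect the order), so the order is 4.

Order 4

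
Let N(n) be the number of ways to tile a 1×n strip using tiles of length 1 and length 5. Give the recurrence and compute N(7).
Condition on the last tile: it has length 1 (leaving a 1×(n-1) strip) or length 5 (leaving a 1×(n-5) strip), so N(n) = N(n-1) + N(n-5) (order-5 linear recurrence).
For 0 ≤ i < 5 only unit tiles fit, so N(i) = 1.
Iterating the recurrence: N(5) = 2, N(6) = 3, N(7) = 4.

N(n) = N(n-1) + N(n-5), with N(i) = 1 for 0 ≤ i < 5; N(7) = 4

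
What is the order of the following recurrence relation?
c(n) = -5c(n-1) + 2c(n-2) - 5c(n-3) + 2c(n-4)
The order is the largest lag k for which c(n-k) appears. Here the deepest term is c(n-4), so the order is 4.

Order 4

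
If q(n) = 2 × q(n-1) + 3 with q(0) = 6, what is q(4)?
Computing step by step:
q(0) = 6
q(1) = 2 × 6 + 3 = 15
q(2) = 2 × 15 + 3 = 33
q(3) = 2 × 33 + 3 = 69
q(4) = 2 × 69 + 3 = 141

141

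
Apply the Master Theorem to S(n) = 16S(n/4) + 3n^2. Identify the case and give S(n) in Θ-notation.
Master Theorem template: S(n) = a·S(n/b) + f(n).
Here: a=16, b=4, f(n)=3n^2
Compute log_b(a) = log_4(16) = 2.
f(n) = 3n^2 = Θ(n^2). Case 2: S(n) = Θ(n^2 log n).

Case 2: S(n) = Θ(n^2 log n)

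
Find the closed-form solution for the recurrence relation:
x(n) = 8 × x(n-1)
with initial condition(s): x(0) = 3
Recurrence: x(n) = 8 × x(n-1), initial: x(0) = 3.
Each term is 8 times the previous, so this is geometric with ratio 8. After n steps: x(n) = x(0)·8ⁿ = 3·8ⁿ.

x(n) = 3·8ⁿ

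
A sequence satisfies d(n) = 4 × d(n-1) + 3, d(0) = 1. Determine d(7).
Computing step by step:
d(0) = 1
d(1) = 4 × 1 + 3 = 7
d(2) = 4 × 7 + 3 = 31
d(3) = 4 × 31 + 3 = 127
d(4) = 4 × 127 + 3 = 511
d(5) = 4 × 511 + 3 = 2047
d(6) = 4 × 2047 + 3 = 8191
d(7) = 4 × 8191 + 3 = 32767

32767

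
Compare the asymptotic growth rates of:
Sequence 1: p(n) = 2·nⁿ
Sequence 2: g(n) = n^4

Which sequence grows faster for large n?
Comparing growth rates:
Growth-rate hierarchy: log n ≺ any polynomial ≺ any exponential cⁿ (c>1) ≺ n! ≺ nⁿ.
super-exponential nⁿ dominates polynomial degree 4 asymptotically.

p(n) grows faster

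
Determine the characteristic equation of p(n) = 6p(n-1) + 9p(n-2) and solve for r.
Substitute p(n) = rⁿ and divide through by rⁿ⁻²: r² - 6r - 9 = 0
Discriminant: 6² + 4·9 = 72, not a perfect square, so by the quadratic formula r = (6 ± √72)/2.
General solution: p(n) = A·r₁ⁿ + B·r₂ⁿ where r₁,r₂ = (6 ± √72)/2

Characteristic: r² - 6r - 9 = 0, Roots: r = (6 ± √72)/2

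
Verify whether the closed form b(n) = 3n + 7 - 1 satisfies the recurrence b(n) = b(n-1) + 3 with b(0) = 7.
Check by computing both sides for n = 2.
From the recurrence with b(0) = 7:
  b(0) = 7, b(1) = 10, b(2) = 13
  so the recurrence gives b(2) = 13.
From the proposed closed form b(n) = 3n + 7 - 1:
  b(2) = 12.
The recurrence gives 13 but the closed form gives 12, so the closed form does not satisfy the recurrence.

No, the closed form is incorrect.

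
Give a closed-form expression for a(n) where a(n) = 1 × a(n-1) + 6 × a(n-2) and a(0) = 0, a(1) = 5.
Recurrence: a(n) = 1 × a(n-1) + 6 × a(n-2), initial: a(0) = 0, a(1) = 5.
Characteristic equation: r² - 1r - 6 = 0, which factors as (r - 3)(r + 2) = 0, so r = 3, -2. General solution a(n) = A·3ⁿ + B·(-2)ⁿ. From a(0) = 0: A + B = 0. From a(1) = 5: 3A - 2B = 5. Solving gives A = 1, B = -1.

a(n) = 3ⁿ - (-2)ⁿ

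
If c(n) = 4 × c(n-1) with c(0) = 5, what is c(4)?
Computing step by step:
c(0) = 5
c(1) = 4 × 5 = 20
c(2) = 4 × 20 = 80
c(3) = 4 × 80 = 320
c(4) = 4 × 320 = 1280

1280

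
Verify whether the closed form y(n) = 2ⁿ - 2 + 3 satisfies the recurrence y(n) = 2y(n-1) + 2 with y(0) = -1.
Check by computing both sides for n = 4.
From the recurrence with y(0) = -1:
  y(0) = -1, y(1) = 0, y(2) = 2, y(3) = 6, y(4) = 14
  so the recurrence gives y(4) = 14.
From the proposed closed form y(n) = 2ⁿ - 2 + 3:
  y(4) = 17.
The recurrence gives 14 but the closed form gives 17, so the closed form does not satisfy the recurrence.

No, the closed form is incorrect.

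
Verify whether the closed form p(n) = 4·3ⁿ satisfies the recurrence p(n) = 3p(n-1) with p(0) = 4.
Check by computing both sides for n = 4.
From the recurrence with p(0) = 4:
  p(0) = 4, p(1) = 12, p(2) = 36, p(3) = 108, p(4) = 324
  so the recurrence gives p(4) = 324.
From the proposed closed form p(n) = 4·3ⁿ:
  p(4) = 324.
Both sides give 324 at n = 4, and the initial condition(s) match, so the closed form is consistent.

Yes, the closed form is correct.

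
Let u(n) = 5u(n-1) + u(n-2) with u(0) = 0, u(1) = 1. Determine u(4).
Computing the sequence terms:
0, 1, 5, 26, 135

135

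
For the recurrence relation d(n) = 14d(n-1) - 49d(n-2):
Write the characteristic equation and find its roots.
Substitute d(n) = rⁿ and divide through by rⁿ⁻²: r² - 14r + 49 = 0
Factor: (r - 7)² = 0, so r = 7 (double root).
General solution: d(n) = (A + Bn)·7ⁿ

Characteristic: r² - 14r + 49 = 0, Roots: r = 7 (double root)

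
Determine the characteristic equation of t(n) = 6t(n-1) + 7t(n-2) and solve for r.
Substitute t(n) = rⁿ and divide through by rⁿ⁻²: r² - 6r - 7 = 0
Factor: (r - 7)(r + 1) = 0, so r = 7, -1.
General solution: t(n) = A·7ⁿ + B·(-1)ⁿ

Characteristic: r² - 6r - 7 = 0, Roots: r = 7, -1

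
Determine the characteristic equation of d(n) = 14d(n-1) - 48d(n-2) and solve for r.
Substitute d(n) = rⁿ and divide through by rⁿ⁻²: r² - 14r + 48 = 0
Factor: (r - 8)(r - 6) = 0, so r = 8, 6.
General solution: d(n) = A·8ⁿ + B·6ⁿ

Characteristic: r² - 14r + 48 = 0, Roots: r = 8, 6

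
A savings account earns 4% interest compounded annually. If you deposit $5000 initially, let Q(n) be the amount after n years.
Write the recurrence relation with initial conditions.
Each year the balance grows by 4%, i.e. is multiplied by 1 + 4/100 = 1.04, so Q(n) = 1.04 × Q(n-1). The initial deposit gives Q(0) = 5000.
Unrolling gives the closed form Q(n) = 5000 × (1.04)ⁿ.

Q(n) = 1.04 × Q(n-1), Q(0) = 5000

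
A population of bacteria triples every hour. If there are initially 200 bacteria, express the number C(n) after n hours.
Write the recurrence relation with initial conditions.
Each hour multiplies the count by 3, so the count after n hours depends only on the count after n-1 hours: C(n) = 3 × C(n-1). The starting count gives C(0) = 200.
Unrolling n times gives the closed form C(n) = 200 × 3ⁿ.

C(n) = 3 × C(n-1), C(0) = 200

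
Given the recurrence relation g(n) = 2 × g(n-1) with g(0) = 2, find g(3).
Computing step by step:
g(0) = 2
g(1) = 2 × 2 = 4
g(2) = 2 × 4 = 8
g(3) = 2 × 8 = 16

16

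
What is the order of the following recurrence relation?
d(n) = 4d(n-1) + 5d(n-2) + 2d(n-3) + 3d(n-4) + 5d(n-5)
The order is the largest lag k for which d(n-k) appears. Here the deepest term is d(n-5), so the order is 5.

Order 5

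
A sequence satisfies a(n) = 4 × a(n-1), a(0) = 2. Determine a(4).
Computing step by step:
a(0) = 2
a(1) = 4 × 2 = 8
a(2) = 4 × 8 = 32
a(3) = 4 × 32 = 128
a(4) = 4 × 128 = 512

512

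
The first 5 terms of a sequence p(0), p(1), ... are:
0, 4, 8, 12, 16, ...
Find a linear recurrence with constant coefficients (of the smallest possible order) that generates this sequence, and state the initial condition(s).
Look for the lowest-order linear relation among consecutive terms.
Observation: consecutive differences are constant (= 4).
Check at n=2: 1·4 + 4 = 8. ✓

p(n) = p(n-1) + 4, p(0) = 0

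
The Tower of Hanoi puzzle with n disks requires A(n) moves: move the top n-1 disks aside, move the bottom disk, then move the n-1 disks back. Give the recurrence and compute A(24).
Moving n disks = move the top n-1 disks aside (A(n-1) moves) + move the largest disk (1 move) + move the n-1 disks back on top (A(n-1) moves), so A(n) = 2A(n-1) + 1, with A(1) = 1 (a single disk takes one move).
First terms: 1, 3, 7, 15, 31, 63, … — each is one less than a power of 2. Indeed A(n) + 1 = 2(A(n-1) + 1) with A(1) + 1 = 2, so A(n) + 1 = 2ⁿ and A(n) = 2ⁿ - 1.
Hence A(24) = 2^24 - 1 = 16777216 - 1 = 16777215.

A(n) = 2A(n-1) + 1, A(1) = 1; A(24) = 16777215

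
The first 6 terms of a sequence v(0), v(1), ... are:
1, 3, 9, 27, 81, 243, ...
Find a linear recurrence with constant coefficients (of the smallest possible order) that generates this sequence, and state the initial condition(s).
Look for the lowest-order linear relation among consecutive terms.
Observation: each term is 3× the previous.
Check at n=2: 3·3 = 9. ✓

v(n) = 3 × v(n-1), v(0) = 1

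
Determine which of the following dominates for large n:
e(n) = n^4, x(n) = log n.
Comparing growth rates:
Growth-rate hierarchy: log n ≺ any polynomial ≺ any exponential cⁿ (c>1) ≺ n! ≺ nⁿ.
polynomial degree 4 dominates logarithmic asymptotically.

e(n) grows faster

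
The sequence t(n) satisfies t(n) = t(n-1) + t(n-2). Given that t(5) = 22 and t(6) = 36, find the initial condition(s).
Work backwards using t(k) = t(k+2) - t(k+1):
t(4) = t(6) - t(5) = 36 - 22 = 14
t(3) = t(5) - t(4) = 22 - 14 = 8
t(2) = t(4) - t(3) = 14 - 8 = 6
t(1) = t(3) - t(2) = 8 - 6 = 2
t(0) = t(2) - t(1) = 6 - 2 = 4

t(0) = 4, t(1) = 2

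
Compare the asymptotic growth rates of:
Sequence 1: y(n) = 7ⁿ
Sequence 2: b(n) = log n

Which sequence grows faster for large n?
Comparing growth rates:
Growth-rate hierarchy: log n ≺ any polynomial ≺ any exponential cⁿ (c>1) ≺ n! ≺ nⁿ.
exponential base 7 dominates logarithmic asymptotically.

y(n) grows faster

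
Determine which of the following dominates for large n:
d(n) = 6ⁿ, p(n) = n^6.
Comparing growth rates:
Growth-rate hierarchy: log n ≺ any polynomial ≺ any exponential cⁿ (c>1) ≺ n! ≺ nⁿ.
exponential base 6 dominates polynomial degree 6 asymptotically.

d(n) grows faster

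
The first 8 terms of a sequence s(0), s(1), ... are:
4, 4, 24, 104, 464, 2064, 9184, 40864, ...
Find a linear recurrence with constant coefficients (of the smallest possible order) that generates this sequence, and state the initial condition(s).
Look for the lowest-order linear relation among consecutive terms.
Observation: s(n) - 4·s(n-1) - (2)·s(n-2) = 0 holds for the shown terms, and no order-1 relation s(n) = α·s(n-1) + β fits.
Check at n=3: 4·24 + (2)·4 = 104. ✓

s(n) = 4s(n-1) + 2s(n-2), s(0) = 4, s(1) = 4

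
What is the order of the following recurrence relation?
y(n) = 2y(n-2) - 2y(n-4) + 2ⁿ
The order is the largest lag k for which y(n-k) appears. Here the deepest term is y(n-4) (the 2ⁿ term is non-homogeneous and does not affect the order), so the order is 4.

Order 4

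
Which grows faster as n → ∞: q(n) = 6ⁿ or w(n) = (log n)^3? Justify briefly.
Comparing growth rates:
Growth-rate hierarchy: log n ≺ any polynomial ≺ any exponential cⁿ (c>1) ≺ n! ≺ nⁿ.
exponential base 6 dominates polylogarithmic (log n)^3 asymptotically.

q(n) grows faster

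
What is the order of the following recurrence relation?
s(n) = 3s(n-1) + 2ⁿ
The order is the largest lag k for which s(n-k) appears. Here the deepest term is s(n-1) (the 2ⁿ term is non-homogeneous and does not affect the order), so the order is 1.

Order 1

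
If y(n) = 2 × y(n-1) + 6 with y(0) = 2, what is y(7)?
Computing step by step:
y(0) = 2
y(1) = 2 × 2 + 6 = 10
y(2) = 2 × 10 + 6 = 26
y(3) = 2 × 26 + 6 = 58
y(4) = 2 × 58 + 6 = 122
y(5) = 2 × 122 + 6 = 250
y(6) = 2 × 250 + 6 = 506
y(7) = 2 × 506 + 6 = 1018

1018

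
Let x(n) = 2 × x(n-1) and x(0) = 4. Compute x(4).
Computing step by step:
x(0) = 4
x(1) = 2 × 4 = 8
x(2) = 2 × 8 = 16
x(3) = 2 × 16 = 32
x(4) = 2 × 32 = 64

64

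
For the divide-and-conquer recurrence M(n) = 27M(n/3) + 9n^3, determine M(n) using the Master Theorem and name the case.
Master Theorem template: M(n) = a·M(n/b) + f(n).
Here: a=27, b=3, f(n)=9n^3
Compute log_b(a) = log_3(27) = 3.
f(n) = 9n^3 = Θ(n^3). Case 2: M(n) = Θ(n^3 log n).

Case 2: M(n) = Θ(n^3 log n)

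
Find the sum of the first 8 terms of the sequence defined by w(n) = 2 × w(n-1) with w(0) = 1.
Computing the sequence terms: 1, 2, 4, 8, 16, 32, 64, 128
Adding these values together:

255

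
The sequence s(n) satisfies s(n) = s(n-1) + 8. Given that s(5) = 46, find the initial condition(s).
s(5) = s(0) + 5·8, so s(0) = 46 - 40 = 6.

s(0) = 6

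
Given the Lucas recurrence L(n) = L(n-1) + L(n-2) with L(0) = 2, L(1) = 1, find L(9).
Computing the sequence terms:
2, 1, 3, 4, 7, 11, 18, 29, 47, 76

76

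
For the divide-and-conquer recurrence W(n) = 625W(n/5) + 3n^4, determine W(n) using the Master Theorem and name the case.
Master Theorem template: W(n) = a·W(n/b) + f(n).
Here: a=625, b=5, f(n)=3n^4
Compute log_b(a) = log_5(625) = 4.
f(n) = 3n^4 = Θ(n^4). Case 2: W(n) = Θ(n^4 log n).

Case 2: W(n) = Θ(n^4 log n)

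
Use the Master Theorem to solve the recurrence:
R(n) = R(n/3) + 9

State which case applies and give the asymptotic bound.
Master Theorem template: R(n) = a·R(n/b) + f(n).
Here: a=1, b=3, f(n)=9
Compute log_b(a) = log_3(1) = 0.
f(n) = 9 = Θ(1). Case 2: R(n) = Θ(log n).

Case 2: R(n) = Θ(log n)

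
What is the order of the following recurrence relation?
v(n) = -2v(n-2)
The order is the largest lag k for which v(n-k) appears. Here the deepest term is v(n-2), so the order is 2.

Order 2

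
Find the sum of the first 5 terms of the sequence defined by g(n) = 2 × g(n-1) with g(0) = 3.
Computing the sequence terms: 3, 6, 12, 24, 48
Adding these values together:

93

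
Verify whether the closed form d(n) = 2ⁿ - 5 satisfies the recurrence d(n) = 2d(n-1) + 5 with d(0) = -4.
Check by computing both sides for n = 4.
From the recurrence with d(0) = -4:
  d(0) = -4, d(1) = -3, d(2) = -1, d(3) = 3, d(4) = 11
  so the recurrence gives d(4) = 11.
From the proposed closed form d(n) = 2ⁿ - 5:
  d(4) = 11.
Both sides give 11 at n = 4, and the initial condition(s) match, so the closed form is consistent.

Yes, the closed form is correct.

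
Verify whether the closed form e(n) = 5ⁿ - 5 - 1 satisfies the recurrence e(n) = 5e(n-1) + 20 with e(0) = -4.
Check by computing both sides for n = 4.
From the recurrence with e(0) = -4:
  e(0) = -4, e(1) = 0, e(2) = 20, e(3) = 120, e(4) = 620
  so the recurrence gives e(4) = 620.
From the proposed closed form e(n) = 5ⁿ - 5 - 1:
  e(4) = 619.
The recurrence gives 620 but the closed form gives 619, so the closed form does not satisfy the recurrence.

No, the closed form is incorrect.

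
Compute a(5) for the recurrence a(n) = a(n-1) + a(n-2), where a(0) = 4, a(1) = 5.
Computing the sequence terms:
4, 5, 9, 14, 23, 37

37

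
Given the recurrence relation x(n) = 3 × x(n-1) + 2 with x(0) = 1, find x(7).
Computing step by step:
x(0) = 1
x(1) = 3 × 1 + 2 = 5
x(2) = 3 × 5 + 2 = 17
x(3) = 3 × 17 + 2 = 53
x(4) = 3 × 53 + 2 = 161
x(5) = 3 × 161 + 2 = 485
x(6) = 3 × 485 + 2 = 1457
x(7) = 3 × 1457 + 2 = 4373

4373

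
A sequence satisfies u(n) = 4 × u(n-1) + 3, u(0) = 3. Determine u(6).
Computing step by step:
u(0) = 3
u(1) = 4 × 3 + 3 = 15
u(2) = 4 × 15 + 3 = 63
u(3) = 4 × 63 + 3 = 255
u(4) = 4 × 255 + 3 = 1023
u(5) = 4 × 1023 + 3 = 4095
u(6) = 4 × 4095 + 3 = 16383

16383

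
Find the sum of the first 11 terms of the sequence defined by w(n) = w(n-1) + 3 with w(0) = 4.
Computing the sequence terms: 4, 7, 10, 13, 16, 19, 22, 25, 28, 31, 34
Adding these values together:

209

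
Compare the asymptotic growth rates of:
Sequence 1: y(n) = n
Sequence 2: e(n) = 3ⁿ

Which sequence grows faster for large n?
Comparing growth rates:
Growth-rate hierarchy: log n ≺ any polynomial ≺ any exponential cⁿ (c>1) ≺ n! ≺ nⁿ.
exponential base 3 dominates polynomial degree 1 asymptotically.

e(n) grows faster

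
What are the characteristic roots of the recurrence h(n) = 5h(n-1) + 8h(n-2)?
Substitute h(n) = rⁿ and divide through by rⁿ⁻²: r² - 5r - 8 = 0
Discriminant: 5² + 4·8 = 57, not a perfect square, so by the quadratic formula r = (5 ± √57)/2.
General solution: h(n) = A·r₁ⁿ + B·r₂ⁿ where r₁,r₂ = (5 ± √57)/2

Characteristic: r² - 5r - 8 = 0, Roots: r = (5 ± √57)/2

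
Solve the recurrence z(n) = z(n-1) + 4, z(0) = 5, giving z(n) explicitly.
Recurrence: z(n) = z(n-1) + 4, initial: z(0) = 5.
Each step adds 4, so z(n) = z(0) + 4n = 4n + 5.

z(n) = 4n + 5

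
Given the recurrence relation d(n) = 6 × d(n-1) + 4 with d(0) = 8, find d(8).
Computing step by step:
d(0) = 8
d(1) = 6 × 8 + 4 = 52
d(2) = 6 × 52 + 4 = 316
d(3) = 6 × 316 + 4 = 1900
d(4) = 6 × 1900 + 4 = 11404
d(5) = 6 × 11404 + 4 = 68428
d(6) = 6 × 68428 + 4 = 410572
d(7) = 6 × 410572 + 4 = 2463436
d(8) = 6 × 2463436 + 4 = 14780620

14780620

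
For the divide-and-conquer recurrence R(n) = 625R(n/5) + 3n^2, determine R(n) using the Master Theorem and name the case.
Master Theorem template: R(n) = a·R(n/b) + f(n).
Here: a=625, b=5, f(n)=3n^2
Compute log_b(a) = log_5(625) = 4.
f(n) = 3n^2 = O(n^(4-ε)) with ε = 2. Case 1: R(n) = Θ(n^log_b(a)) = Θ(n^4).

Case 1: R(n) = Θ(n^4)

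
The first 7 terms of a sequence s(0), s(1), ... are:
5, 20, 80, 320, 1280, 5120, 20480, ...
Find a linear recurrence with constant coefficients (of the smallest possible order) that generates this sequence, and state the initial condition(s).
Look for the lowest-order linear relation among consecutive terms.
Observation: each term is 4× the previous.
Check at n=2: 4·20 = 80. ✓

s(n) = 4 × s(n-1), s(0) = 5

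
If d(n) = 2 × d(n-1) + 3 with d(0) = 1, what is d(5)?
Computing step by step:
d(0) = 1
d(1) = 2 × 1 + 3 = 5
d(2) = 2 × 5 + 3 = 13
d(3) = 2 × 13 + 3 = 29
d(4) = 2 × 29 + 3 = 61
d(5) = 2 × 61 + 3 = 125

125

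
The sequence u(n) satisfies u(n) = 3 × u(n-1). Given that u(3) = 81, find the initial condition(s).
In general u(n) = 3ⁿ · u(0). At n = 3: u(0) = u(3) / 3^3 = 81 / 27 = 3.

u(0) = 3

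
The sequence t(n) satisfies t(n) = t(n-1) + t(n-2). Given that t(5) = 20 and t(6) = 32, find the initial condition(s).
Work backwards using t(k) = t(k+2) - t(k+1):
t(4) = t(6) - t(5) = 32 - 20 = 12
t(3) = t(5) - t(4) = 20 - 12 = 8
t(2) = t(4) - t(3) = 12 - 8 = 4
t(1) = t(3) - t(2) = 8 - 4 = 4
t(0) = t(2) - t(1) = 4 - 4 = 0

t(0) = 0, t(1) = 4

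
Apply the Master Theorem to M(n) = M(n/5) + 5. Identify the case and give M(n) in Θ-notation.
Master Theorem template: M(n) = a·M(n/b) + f(n).
Here: a=1, b=5, f(n)=5
Compute log_b(a) = log_5(1) = 0.
f(n) = 5 = Θ(1). Case 2: M(n) = Θ(log n).

Case 2: M(n) = Θ(log n)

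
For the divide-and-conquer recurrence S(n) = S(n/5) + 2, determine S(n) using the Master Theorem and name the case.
Master Theorem template: S(n) = a·S(n/b) + f(n).
Here: a=1, b=5, f(n)=2
Compute log_b(a) = log_5(1) = 0.
f(n) = 2 = Θ(1). Case 2: S(n) = Θ(log n).

Case 2: S(n) = Θ(log n)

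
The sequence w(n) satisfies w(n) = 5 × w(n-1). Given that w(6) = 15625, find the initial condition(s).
In general w(n) = 5ⁿ · w(0). At n = 6: w(0) = w(6) / 5^6 = 15625 / 15625 = 1.

w(0) = 1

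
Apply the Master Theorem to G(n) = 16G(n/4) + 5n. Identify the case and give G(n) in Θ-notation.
Master Theorem template: G(n) = a·G(n/b) + f(n).
Here: a=16, b=4, f(n)=5n
Compute log_b(a) = log_4(16) = 2.
f(n) = 5n = O(n^(2-ε)) with ε = 1. Case 1: G(n) = Θ(n^log_b(a)) = Θ(n^2).

Case 1: G(n) = Θ(n^2)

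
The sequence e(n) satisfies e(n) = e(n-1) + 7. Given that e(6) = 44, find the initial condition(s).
e(6) = e(0) + 6·7, so e(0) = 44 - 42 = 2.

e(0) = 2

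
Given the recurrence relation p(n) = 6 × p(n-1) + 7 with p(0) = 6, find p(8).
Computing step by step:
p(0) = 6
p(1) = 6 × 6 + 7 = 43
p(2) = 6 × 43 + 7 = 265
p(3) = 6 × 265 + 7 = 1597
p(4) = 6 × 1597 + 7 = 9589
p(5) = 6 × 9589 + 7 = 57541
p(6) = 6 × 57541 + 7 = 345253
p(7) = 6 × 345253 + 7 = 2071525
p(8) = 6 × 2071525 + 7 = 12429157

12429157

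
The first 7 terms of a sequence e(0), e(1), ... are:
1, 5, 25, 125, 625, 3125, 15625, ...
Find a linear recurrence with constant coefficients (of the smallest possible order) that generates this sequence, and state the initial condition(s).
Look for the lowest-order linear relation among consecutive terms.
Observation: each term is 5× the previous.
Check at n=2: 5·5 = 25. ✓

e(n) = 5 × e(n-1), e(0) = 1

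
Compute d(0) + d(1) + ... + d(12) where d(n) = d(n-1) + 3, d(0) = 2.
Computing the sequence terms: 2, 5, 8, 11, 14, 17, 20, 23, 26, 29, 32, 35, 38
Adding these values together:

260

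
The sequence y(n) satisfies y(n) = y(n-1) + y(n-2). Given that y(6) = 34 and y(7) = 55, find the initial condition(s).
Work backwards using y(k) = y(k+2) - y(k+1):
y(5) = y(7) - y(6) = 55 - 34 = 21
y(4) = y(6) - y(5) = 34 - 21 = 13
y(3) = y(5) - y(4) = 21 - 13 = 8
y(2) = y(4) - y(3) = 13 - 8 = 5
y(1) = y(3) - y(2) = 8 - 5 = 3
y(0) = y(2) - y(1) = 5 - 3 = 2

y(0) = 2, y(1) = 3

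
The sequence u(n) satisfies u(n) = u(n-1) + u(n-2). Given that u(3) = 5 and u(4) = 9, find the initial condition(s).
Work backwards using u(k) = u(k+2) - u(k+1):
u(2) = u(4) - u(3) = 9 - 5 = 4
u(1) = u(3) - u(2) = 5 - 4 = 1
u(0) = u(2) - u(1) = 4 - 1 = 3

u(0) = 3, u(1) = 1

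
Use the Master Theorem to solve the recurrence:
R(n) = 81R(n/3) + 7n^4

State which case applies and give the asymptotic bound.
Master Theorem template: R(n) = a·R(n/b) + f(n).
Here: a=81, b=3, f(n)=7n^4
Compute log_b(a) = log_3(81) = 4.
f(n) = 7n^4 = Θ(n^4). Case 2: R(n) = Θ(n^4 log n).

Case 2: R(n) = Θ(n^4 log n)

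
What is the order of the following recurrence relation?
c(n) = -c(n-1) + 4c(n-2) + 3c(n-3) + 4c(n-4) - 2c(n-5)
The order is the largest lag k for which c(n-k) appears. Here the deepest term is c(n-5), so the order is 5.

Order 5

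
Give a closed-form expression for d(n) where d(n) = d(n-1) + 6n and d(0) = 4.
Recurrence: d(n) = d(n-1) + 6n, initial: d(0) = 4.
Telescoping: d(n) = d(0) + 6·Σᵢ₌₁ⁿ i = 4 + 6·n(n+1)/2.

d(n) = 6·n(n+1)/2 + 4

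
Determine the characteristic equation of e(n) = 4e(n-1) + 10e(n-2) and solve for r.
Substitute e(n) = rⁿ and divide through by rⁿ⁻²: r² - 4r - 10 = 0
Discriminant: 4² + 4·10 = 56, not a perfect square, so by the quadratic formula r = (4 ± √56)/2.
General solution: e(n) = A·r₁ⁿ + B·r₂ⁿ where r₁,r₂ = (4 ± √56)/2

Characteristic: r² - 4r - 10 = 0, Roots: r = (4 ± √56)/2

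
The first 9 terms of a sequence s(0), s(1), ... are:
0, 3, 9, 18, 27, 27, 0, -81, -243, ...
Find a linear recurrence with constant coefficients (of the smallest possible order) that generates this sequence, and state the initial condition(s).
Look for the lowest-order linear relation among consecutive terms.
Observation: s(n) - 3·s(n-1) - (-3)·s(n-2) = 0 holds for the shown terms, and no order-1 relation s(n) = α·s(n-1) + β fits.
Check at n=3: 3·9 + (-3)·3 = 18. ✓

s(n) = 3s(n-1) - 3s(n-2), s(0) = 0, s(1) = 3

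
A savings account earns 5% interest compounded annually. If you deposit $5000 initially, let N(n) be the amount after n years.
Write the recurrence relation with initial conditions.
Each year the balance grows by 5%, i.e. is multiplied by 1 + 5/100 = 1.05, so N(n) = 1.05 × N(n-1). The initial deposit gives N(0) = 5000.
Unrolling gives the closed form N(n) = 5000 × (1.05)ⁿ.

N(n) = 1.05 × N(n-1), N(0) = 5000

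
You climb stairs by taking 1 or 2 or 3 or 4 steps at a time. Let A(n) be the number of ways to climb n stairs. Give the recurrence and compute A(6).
Condition on the size of the last step (1 to 4): before it there were n-1, …, n-4 stairs climbed, and these cases are disjoint, so A(n) = A(n-1) + A(n-2) + A(n-3) + A(n-4) (order-4 linear recurrence).
Initial conditions by direct count (compositions of i into parts ≤ 4): A(1) = 1; A(2) = 2; A(3) = 4; A(4) = 8.
Iterating the recurrence: A(5) = 15, A(6) = 29.

A(n) = A(n-1) + A(n-2) + A(n-3) + A(n-4), A(1) = 1, A(2) = 2, A(3) = 4, A(4) = 8; A(6) = 29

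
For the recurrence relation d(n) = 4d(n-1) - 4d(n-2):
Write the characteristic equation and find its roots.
Substitute d(n) = rⁿ and divide through by rⁿ⁻²: r² - 4r + 4 = 0
Factor: (r - 2)² = 0, so r = 2 (double root).
General solution: d(n) = (A + Bn)·2ⁿ

Characteristic: r² - 4r + 4 = 0, Roots: r = 2 (double root)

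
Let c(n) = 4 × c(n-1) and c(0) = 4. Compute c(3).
Computing step by step:
c(0) = 4
c(1) = 4 × 4 = 16
c(2) = 4 × 16 = 64
c(3) = 4 × 64 = 256

256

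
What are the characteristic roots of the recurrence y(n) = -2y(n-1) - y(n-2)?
Substitute y(n) = rⁿ and divide through by rⁿ⁻²: r² + 2r + 1 = 0
Factor: (r + 1)² = 0, so r = -1 (double root).
General solution: y(n) = (A + Bn)·(-1)ⁿ

Characteristic: r² + 2r + 1 = 0, Roots: r = -1 (double root)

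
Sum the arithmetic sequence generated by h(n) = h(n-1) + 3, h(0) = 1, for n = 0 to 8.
Computing the sequence terms: 1, 4, 7, 10, 13, 16, 19, 22, 25
Adding these values together:

117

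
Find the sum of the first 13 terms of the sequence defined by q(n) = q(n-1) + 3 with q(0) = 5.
Computing the sequence terms: 5, 8, 11, 14, 17, 20, 23, 26, 29, 32, 35, 38, 41
Adding these values together:

299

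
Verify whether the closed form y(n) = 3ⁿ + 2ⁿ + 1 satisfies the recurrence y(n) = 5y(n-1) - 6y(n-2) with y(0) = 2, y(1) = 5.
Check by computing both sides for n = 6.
From the recurrence with y(0) = 2, y(1) = 5:
  y(0) = 2, y(1) = 5, y(2) = 13, y(3) = 35, y(4) = 97, y(5) = 275, y(6) = 793
  so the recurrence gives y(6) = 793.
From the proposed closed form y(n) = 3ⁿ + 2ⁿ + 1:
  y(6) = 794.
The recurrence gives 793 but the closed form gives 794, so the closed form does not satisfy the recurrence.

No, the closed form is incorrect.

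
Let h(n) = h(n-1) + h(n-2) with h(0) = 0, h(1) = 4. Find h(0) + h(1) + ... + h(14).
Computing the sequence terms: 0, 4, 4, 8, 12, 20, 32, 52, 84, 136, 220, 356, 576, 932, 1508
Adding these values together:

3944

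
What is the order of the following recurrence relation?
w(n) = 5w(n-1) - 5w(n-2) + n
The order is the largest lag k for which w(n-k) appears. Here the deepest term is w(n-2) (the n term is non-homogeneous and does not affect the order), so the order is 2.

Order 2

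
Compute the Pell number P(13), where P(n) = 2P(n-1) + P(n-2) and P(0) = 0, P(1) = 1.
Computing the sequence terms:
0, 1, 2, 5, 12, 29, 70, 169, 408, 985, 2378, 5741, 13860, 33461

33461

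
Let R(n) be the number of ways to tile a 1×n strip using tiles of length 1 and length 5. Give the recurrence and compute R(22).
Condition on the last tile: it has length 1 (leaving a 1×(n-1) strip) or length 5 (leaving a 1×(n-5) strip), so R(n) = R(n-1) + R(n-5) (order-5 linear recurrence).
For 0 ≤ i < 5 only unit tiles fit, so R(i) = 1.
Iterating the recurrence: R(5) = 2, R(6) = 3, R(7) = 4, R(8) = 5, R(9) = 6, R(10) = 8, R(11) = 11, R(12) = 15, R(13) = 20, R(14) = 26, R(15) = 34, R(16) = 45, R(17) = 60, R(18) = 80, R(19) = 106, R(20) = 140, R(21) = 185, R(22) = 245.

R(n) = R(n-1) + R(n-5), with R(i) = 1 for 0 ≤ i < 5; R(22) = 245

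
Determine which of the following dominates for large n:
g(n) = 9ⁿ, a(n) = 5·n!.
Comparing growth rates:
Growth-rate hierarchy: log n ≺ any polynomial ≺ any exponential cⁿ (c>1) ≺ n! ≺ nⁿ.
factorial dominates exponential base 9 asymptotically.

a(n) grows faster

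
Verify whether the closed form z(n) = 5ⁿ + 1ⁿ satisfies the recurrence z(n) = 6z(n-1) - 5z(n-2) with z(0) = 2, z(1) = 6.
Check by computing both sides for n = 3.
From the recurrence with z(0) = 2, z(1) = 6:
  z(0) = 2, z(1) = 6, z(2) = 26, z(3) = 126
  so the recurrence gives z(3) = 126.
From the proposed closed form z(n) = 5ⁿ + 1ⁿ:
  z(3) = 126.
Both sides give 126 at n = 3, and the initial condition(s) match, so the closed form is consistent.

Yes, the closed form is correct.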